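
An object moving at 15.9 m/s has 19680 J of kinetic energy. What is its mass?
m = 2·KE/v² = 2·19680/(15.9)² = 155.7 kg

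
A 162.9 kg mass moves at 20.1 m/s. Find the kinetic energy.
KE = ½mv² = ½(162.9)(20.1)² = 32910 J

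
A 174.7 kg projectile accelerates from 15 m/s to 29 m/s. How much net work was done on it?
W = ΔKE = ½m(v₂² − v₁²) = ½(174.7)(29² − 15²) = 53807.6 J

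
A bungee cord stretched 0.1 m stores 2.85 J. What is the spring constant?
k = 2·PE/x² = 2·2.85/(0.1)² = 570.0 N/m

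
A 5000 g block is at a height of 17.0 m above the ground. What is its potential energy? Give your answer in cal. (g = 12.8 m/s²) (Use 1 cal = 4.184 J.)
Convert to SI: m = 5.0 kg, h = 17.0 m
PE = mgh = (5.0)(12.8)(17.0) = 1088.0 J = 260.0 cal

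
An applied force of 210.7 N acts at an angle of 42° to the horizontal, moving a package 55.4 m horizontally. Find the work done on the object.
W = F·d·cosθ = (210.7)(55.4)cos(42°) = 8675 J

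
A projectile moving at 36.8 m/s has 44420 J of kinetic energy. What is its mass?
m = 2·KE/v² = 2·44420/(36.8)² = 65.6 kg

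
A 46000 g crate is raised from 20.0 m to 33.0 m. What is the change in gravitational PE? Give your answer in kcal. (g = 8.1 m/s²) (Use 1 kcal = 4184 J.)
Convert to SI: m = 46.0 kg, Δh = 13.0 m
ΔPE = mgΔh = (46.0)(8.1)(13.0) = 4843.8 J = 1.158 kcal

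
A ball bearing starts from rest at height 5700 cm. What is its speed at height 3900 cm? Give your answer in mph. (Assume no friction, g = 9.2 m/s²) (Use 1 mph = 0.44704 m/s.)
Convert to SI: h₁−h₂ = 18.0 m
mgh₁ = mgh₂ + ½mv² ⇒ v = √(2g(h₁−h₂)) = √(2·9.2·18.0) = 18.1989 m/s = 40.71 mph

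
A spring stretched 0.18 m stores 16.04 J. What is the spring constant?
k = 2·PE/x² = 2·16.04/(0.18)² = 990.1 N/m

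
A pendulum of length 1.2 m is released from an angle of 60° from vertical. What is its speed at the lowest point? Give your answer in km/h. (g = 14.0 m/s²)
h = L(1 − cosθ) = 1.2(1 − cos60°) = 0.6 m
v = √(2gh) = √(2·14.0·0.6) = 4.09878 m/s = 14.76 km/h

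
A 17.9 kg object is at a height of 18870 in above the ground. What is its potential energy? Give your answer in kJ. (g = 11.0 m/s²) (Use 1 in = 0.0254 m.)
Convert to SI: m = 17.9 kg, h = 479.298 m
PE = mgh = (17.9)(11.0)(479.298) = 94373.8 J = 94.37 kJ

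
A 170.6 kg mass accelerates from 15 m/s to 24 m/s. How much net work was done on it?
W = ΔKE = ½m(v₂² − v₁²) = ½(170.6)(24² − 15²) = 29940.3 J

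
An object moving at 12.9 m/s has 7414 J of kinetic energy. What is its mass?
m = 2·KE/v² = 2·7414/(12.9)² = 89.11 kg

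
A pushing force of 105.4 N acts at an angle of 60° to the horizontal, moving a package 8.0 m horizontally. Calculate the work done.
W = F·d·cosθ = (105.4)(8.0)cos(60°) = 421.6 J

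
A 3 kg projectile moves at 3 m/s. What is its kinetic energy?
KE = ½mv² = ½(3)(3)² = 13.5 J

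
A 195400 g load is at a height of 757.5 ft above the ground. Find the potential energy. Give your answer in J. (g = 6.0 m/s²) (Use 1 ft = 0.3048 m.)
Convert to SI: m = 195.4 kg, h = 230.886 m
PE = mgh = (195.4)(6.0)(230.886) = 270700 J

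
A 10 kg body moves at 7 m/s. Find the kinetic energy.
KE = ½mv² = ½(10)(7)² = 245.0 J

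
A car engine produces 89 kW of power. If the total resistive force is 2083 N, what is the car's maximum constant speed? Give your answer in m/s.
P = Fv ⇒ v = P/F = 89000 W/2083.0 N = 42.73 m/s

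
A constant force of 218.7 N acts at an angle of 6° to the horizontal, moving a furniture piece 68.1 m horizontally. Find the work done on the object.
W = F·d·cosθ = (218.7)(68.1)cos(6°) = 14810 J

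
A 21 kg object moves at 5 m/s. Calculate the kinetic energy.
KE = ½mv² = ½(21)(5)² = 262.5 J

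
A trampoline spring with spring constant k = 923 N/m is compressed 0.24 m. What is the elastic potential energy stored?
PE = ½kx² = ½(923)(0.24)² = 26.58 J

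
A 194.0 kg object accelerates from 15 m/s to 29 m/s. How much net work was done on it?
W = ΔKE = ½m(v₂² − v₁²) = ½(194.0)(29² − 15²) = 59752.0 J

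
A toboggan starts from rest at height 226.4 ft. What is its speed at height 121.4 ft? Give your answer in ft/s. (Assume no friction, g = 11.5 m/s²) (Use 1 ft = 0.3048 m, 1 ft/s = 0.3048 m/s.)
Convert to SI: h₁−h₂ = 32.004 m
mgh₁ = mgh₂ + ½mv² ⇒ v = √(2g(h₁−h₂)) = √(2·11.5·32.004) = 27.131 m/s = 89.01 ft/s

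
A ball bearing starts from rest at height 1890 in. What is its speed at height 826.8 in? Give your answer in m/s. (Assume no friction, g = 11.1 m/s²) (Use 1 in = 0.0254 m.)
Convert to SI: h₁−h₂ = 27.0053 m
mgh₁ = mgh₂ + ½mv² ⇒ v = √(2g(h₁−h₂)) = √(2·11.1·27.0053) = 24.49 m/s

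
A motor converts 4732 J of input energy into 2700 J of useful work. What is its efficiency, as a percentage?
η = W_out/W_in = 2700/4732 = 57.06%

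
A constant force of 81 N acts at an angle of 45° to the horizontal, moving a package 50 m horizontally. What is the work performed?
W = F·d·cosθ = (81)(50)cos(45°) = 2864 J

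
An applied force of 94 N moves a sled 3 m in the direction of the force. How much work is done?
W = F·d = (94)(3) = 282.0 J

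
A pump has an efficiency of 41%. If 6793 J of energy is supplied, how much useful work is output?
W_out = η·W_in = 0.41·6793 = 2785.13 J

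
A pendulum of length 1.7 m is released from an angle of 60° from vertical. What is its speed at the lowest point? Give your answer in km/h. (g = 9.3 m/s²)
h = L(1 − cosθ) = 1.7(1 − cos60°) = 0.85 m
v = √(2gh) = √(2·9.3·0.85) = 3.97618 m/s = 14.31 km/h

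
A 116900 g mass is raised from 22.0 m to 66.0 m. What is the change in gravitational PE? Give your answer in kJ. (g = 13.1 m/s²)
Convert to SI: m = 116.9 kg, Δh = 44.0 m
ΔPE = mgΔh = (116.9)(13.1)(44.0) = 67381.2 J = 67.38 kJ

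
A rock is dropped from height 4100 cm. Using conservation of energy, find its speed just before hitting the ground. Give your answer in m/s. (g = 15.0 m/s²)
Convert to SI: h = 41.0 m
mgh = ½mv² ⇒ v = √(2gh) = √(2·15.0·41.0) = 35.07 m/s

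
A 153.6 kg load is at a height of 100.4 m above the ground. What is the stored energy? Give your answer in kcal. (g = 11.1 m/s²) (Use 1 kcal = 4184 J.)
PE = mgh = (153.6)(11.1)(100.4) = 171178 J = 40.91 kcal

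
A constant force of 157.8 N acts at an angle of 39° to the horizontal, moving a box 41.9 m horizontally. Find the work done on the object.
W = F·d·cosθ = (157.8)(41.9)cos(39°) = 5138 J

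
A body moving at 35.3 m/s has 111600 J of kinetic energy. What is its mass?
m = 2·KE/v² = 2·111600/(35.3)² = 179.1 kg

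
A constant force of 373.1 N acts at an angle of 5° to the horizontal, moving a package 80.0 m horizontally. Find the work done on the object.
W = F·d·cosθ = (373.1)(80.0)cos(5°) = 29730 J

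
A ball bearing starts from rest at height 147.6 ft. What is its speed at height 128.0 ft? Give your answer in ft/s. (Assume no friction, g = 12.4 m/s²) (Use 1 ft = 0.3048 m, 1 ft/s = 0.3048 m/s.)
Convert to SI: h₁−h₂ = 5.97408 m
mgh₁ = mgh₂ + ½mv² ⇒ v = √(2g(h₁−h₂)) = √(2·12.4·5.97408) = 12.172 m/s = 39.93 ft/s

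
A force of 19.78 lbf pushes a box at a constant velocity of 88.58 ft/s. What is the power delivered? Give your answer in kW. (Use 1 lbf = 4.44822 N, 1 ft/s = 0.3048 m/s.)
Convert to SI: F = 87.9858 N, v = 26.9992 m/s
P = Fv = (87.9858)(26.9992) = 2375.54 W = 2.376 kW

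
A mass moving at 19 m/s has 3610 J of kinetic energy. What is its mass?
m = 2·KE/v² = 2·3610/(19)² = 20.0 kg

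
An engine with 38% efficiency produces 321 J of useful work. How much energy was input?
W_in = W_out/η = 321/0.38 = 844.7 J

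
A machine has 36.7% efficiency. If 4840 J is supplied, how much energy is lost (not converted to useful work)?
W_lost = W_in(1 − η) = 4840·(1 − 0.367) = 3064 J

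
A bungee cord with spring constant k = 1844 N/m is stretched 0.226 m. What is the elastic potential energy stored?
PE = ½kx² = ½(1844)(0.226)² = 47.09 J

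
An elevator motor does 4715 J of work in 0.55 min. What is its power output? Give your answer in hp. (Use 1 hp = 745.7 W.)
Convert to SI: W = 4715.0 J, t = 33.0 s
P = W/t = 4715.0/33.0 = 142.879 W = 0.1916 hp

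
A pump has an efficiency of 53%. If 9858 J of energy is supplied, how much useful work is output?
W_out = η·W_in = 0.53·9858 = 5224.74 J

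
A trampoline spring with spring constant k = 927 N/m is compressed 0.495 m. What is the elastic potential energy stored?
PE = ½kx² = ½(927)(0.495)² = 113.6 J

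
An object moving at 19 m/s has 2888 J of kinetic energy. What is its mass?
m = 2·KE/v² = 2·2888/(19)² = 16.0 kg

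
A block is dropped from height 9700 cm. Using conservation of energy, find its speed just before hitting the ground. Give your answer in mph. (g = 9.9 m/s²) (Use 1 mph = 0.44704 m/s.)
Convert to SI: h = 97.0 m
mgh = ½mv² ⇒ v = √(2gh) = √(2·9.9·97.0) = 43.8247 m/s = 98.03 mph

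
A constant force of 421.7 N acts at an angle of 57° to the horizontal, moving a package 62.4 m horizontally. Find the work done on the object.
W = F·d·cosθ = (421.7)(62.4)cos(57°) = 14330 J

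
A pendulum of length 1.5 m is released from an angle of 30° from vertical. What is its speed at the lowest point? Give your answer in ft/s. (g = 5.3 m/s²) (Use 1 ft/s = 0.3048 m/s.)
h = L(1 − cosθ) = 1.5(1 − cos30°) = 0.200962 m
v = √(2gh) = √(2·5.3·0.200962) = 1.45952 m/s = 4.788 ft/s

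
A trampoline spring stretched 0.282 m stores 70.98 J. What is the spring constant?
k = 2·PE/x² = 2·70.98/(0.282)² = 1785 N/m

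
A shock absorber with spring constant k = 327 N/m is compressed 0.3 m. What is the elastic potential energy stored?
PE = ½kx² = ½(327)(0.3)² = 14.72 J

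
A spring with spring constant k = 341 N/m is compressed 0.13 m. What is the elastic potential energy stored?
PE = ½kx² = ½(341)(0.13)² = 2.881 J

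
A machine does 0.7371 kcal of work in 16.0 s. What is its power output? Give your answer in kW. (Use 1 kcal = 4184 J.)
Convert to SI: W = 3084.03 J, t = 16.0 s
P = W/t = 3084.03/16.0 = 192.752 W = 0.1928 kW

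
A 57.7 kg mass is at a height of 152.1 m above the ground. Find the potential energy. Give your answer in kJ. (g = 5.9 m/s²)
PE = mgh = (57.7)(5.9)(152.1) = 51779.4 J = 51.78 kJ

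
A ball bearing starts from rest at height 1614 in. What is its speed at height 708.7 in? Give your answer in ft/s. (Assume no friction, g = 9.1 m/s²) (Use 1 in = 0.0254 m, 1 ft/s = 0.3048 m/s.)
Convert to SI: h₁−h₂ = 22.9946 m
mgh₁ = mgh₂ + ½mv² ⇒ v = √(2g(h₁−h₂)) = √(2·9.1·22.9946) = 20.4573 m/s = 67.12 ft/s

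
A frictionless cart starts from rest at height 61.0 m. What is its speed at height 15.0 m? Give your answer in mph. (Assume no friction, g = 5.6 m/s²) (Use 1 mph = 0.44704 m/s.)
mgh₁ = mgh₂ + ½mv² ⇒ v = √(2g(h₁−h₂)) = √(2·5.6·46.0) = 22.698 m/s = 50.77 mph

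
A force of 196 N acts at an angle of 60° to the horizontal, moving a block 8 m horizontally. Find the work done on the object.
W = F·d·cosθ = (196)(8)cos(60°) = 784.0 J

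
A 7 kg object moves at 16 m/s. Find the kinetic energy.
KE = ½mv² = ½(7)(16)² = 896.0 J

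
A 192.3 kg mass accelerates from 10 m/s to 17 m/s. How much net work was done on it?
W = ΔKE = ½m(v₂² − v₁²) = ½(192.3)(17² − 10²) = 18172.35 J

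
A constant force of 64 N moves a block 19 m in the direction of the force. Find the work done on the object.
W = F·d = (64)(19) = 1216 J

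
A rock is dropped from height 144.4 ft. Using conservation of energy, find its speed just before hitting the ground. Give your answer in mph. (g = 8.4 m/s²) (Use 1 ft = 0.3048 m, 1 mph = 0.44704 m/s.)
Convert to SI: h = 44.0131 m
mgh = ½mv² ⇒ v = √(2gh) = √(2·8.4·44.0131) = 27.1923 m/s = 60.83 mph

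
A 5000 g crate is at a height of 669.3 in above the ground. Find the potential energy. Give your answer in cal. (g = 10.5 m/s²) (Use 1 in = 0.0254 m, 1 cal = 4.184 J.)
Convert to SI: m = 5.0 kg, h = 17.0002 m
PE = mgh = (5.0)(10.5)(17.0002) = 892.512 J = 213.3 cal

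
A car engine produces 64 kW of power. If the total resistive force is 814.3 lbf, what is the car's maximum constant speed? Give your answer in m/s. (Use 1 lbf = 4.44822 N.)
Convert to SI: F = 3622.19 N
P = Fv ⇒ v = P/F = 64000 W/3622.19 N = 17.67 m/s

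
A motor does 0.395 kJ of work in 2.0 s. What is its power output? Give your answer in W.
Convert to SI: W = 395.0 J, t = 2.0 s
P = W/t = 395.0/2.0 = 197.5 W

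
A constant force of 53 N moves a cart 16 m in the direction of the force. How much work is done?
W = F·d = (53)(16) = 848.0 J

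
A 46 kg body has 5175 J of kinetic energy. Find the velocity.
v = √(2·KE/m) = √(2·5175/46) = 15.0 m/s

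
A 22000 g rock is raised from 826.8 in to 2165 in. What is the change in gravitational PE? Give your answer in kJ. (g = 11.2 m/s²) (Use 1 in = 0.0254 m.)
Convert to SI: m = 22.0 kg, Δh = 33.9903 m
ΔPE = mgΔh = (22.0)(11.2)(33.9903) = 8375.2 J = 8.375 kJ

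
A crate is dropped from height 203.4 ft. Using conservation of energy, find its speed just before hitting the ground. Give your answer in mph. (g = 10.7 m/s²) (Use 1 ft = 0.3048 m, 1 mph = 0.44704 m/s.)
Convert to SI: h = 61.9963 m
mgh = ½mv² ⇒ v = √(2gh) = √(2·10.7·61.9963) = 36.4242 m/s = 81.48 mph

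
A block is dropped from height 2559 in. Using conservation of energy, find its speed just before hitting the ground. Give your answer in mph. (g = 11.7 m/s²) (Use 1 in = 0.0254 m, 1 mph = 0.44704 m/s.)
Convert to SI: h = 64.9986 m
mgh = ½mv² ⇒ v = √(2gh) = √(2·11.7·64.9986) = 38.9996 m/s = 87.24 mph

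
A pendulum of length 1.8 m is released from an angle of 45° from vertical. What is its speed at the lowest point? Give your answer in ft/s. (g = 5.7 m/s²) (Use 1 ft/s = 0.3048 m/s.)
h = L(1 − cosθ) = 1.8(1 − cos45°) = 0.527208 m
v = √(2gh) = √(2·5.7·0.527208) = 2.45156 m/s = 8.043 ft/s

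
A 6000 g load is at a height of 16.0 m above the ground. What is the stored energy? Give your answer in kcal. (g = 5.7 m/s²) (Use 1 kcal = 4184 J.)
Convert to SI: m = 6.0 kg, h = 16.0 m
PE = mgh = (6.0)(5.7)(16.0) = 547.2 J = 0.1308 kcal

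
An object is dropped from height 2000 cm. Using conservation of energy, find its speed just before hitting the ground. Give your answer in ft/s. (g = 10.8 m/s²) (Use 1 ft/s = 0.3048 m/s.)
Convert to SI: h = 20.0 m
mgh = ½mv² ⇒ v = √(2gh) = √(2·10.8·20.0) = 20.7846 m/s = 68.19 ft/s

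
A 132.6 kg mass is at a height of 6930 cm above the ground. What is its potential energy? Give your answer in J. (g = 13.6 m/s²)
Convert to SI: m = 132.6 kg, h = 69.3 m
PE = mgh = (132.6)(13.6)(69.3) = 125000 J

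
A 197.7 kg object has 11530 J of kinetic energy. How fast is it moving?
v = √(2·KE/m) = √(2·11530/197.7) = 10.8 m/s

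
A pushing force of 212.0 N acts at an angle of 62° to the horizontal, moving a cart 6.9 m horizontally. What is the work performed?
W = F·d·cosθ = (212.0)(6.9)cos(62°) = 686.7 J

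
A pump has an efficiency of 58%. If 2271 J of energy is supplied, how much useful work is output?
W_out = η·W_in = 0.58·2271 = 1317.18 J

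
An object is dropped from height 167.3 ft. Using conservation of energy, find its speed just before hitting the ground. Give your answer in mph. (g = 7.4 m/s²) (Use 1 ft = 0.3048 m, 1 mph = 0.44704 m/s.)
Convert to SI: h = 50.993 m
mgh = ½mv² ⇒ v = √(2gh) = √(2·7.4·50.993) = 27.4717 m/s = 61.45 mph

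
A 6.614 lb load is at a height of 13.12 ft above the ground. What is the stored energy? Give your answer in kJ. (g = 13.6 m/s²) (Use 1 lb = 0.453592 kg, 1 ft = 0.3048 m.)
Convert to SI: m = 3.00006 kg, h = 3.99898 m
PE = mgh = (3.00006)(13.6)(3.99898) = 163.161 J = 0.1632 kJ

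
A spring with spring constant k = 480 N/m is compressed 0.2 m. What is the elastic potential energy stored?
PE = ½kx² = ½(480)(0.2)² = 9.6 J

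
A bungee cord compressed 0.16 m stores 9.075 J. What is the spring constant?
k = 2·PE/x² = 2·9.075/(0.16)² = 709.0 N/m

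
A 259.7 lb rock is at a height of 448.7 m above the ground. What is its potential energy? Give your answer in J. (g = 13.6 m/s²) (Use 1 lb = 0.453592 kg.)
Convert to SI: m = 117.798 kg, h = 448.7 m
PE = mgh = (117.798)(13.6)(448.7) = 718800 J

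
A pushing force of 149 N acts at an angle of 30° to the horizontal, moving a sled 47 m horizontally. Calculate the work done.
W = F·d·cosθ = (149)(47)cos(30°) = 6065 J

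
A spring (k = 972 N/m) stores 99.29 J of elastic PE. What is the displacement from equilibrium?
x = √(2·PE/k) = √(2·99.29/972) = 0.452 m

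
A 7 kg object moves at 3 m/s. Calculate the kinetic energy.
KE = ½mv² = ½(7)(3)² = 31.5 J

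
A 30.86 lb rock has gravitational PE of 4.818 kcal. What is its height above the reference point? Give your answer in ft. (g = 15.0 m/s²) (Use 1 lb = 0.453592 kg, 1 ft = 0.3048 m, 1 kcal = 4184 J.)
Convert to SI: m = 13.9978 kg, PE = 20158.5 J
h = PE/(mg) = 20158.5/(13.9978·15.0) = 96.0077 m = 315.0 ft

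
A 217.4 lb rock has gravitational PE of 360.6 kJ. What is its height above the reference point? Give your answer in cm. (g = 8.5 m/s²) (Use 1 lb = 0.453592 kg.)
Convert to SI: m = 98.6109 kg, PE = 360600 J
h = PE/(mg) = 360600/(98.6109·8.5) = 430.211 m = 43020 cm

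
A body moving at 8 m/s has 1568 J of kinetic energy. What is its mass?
m = 2·KE/v² = 2·1568/(8)² = 49.0 kg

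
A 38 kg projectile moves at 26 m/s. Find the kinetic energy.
KE = ½mv² = ½(38)(26)² = 12844.0 J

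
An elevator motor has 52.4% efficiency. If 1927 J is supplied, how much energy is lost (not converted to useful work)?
W_lost = W_in(1 − η) = 1927·(1 − 0.524) = 917.3 J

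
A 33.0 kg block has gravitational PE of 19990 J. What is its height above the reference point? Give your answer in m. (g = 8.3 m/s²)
h = PE/(mg) = 19990.0/(33.0·8.3) = 72.98 m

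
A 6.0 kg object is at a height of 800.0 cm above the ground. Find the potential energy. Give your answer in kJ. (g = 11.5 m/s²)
Convert to SI: m = 6.0 kg, h = 8.0 m
PE = mgh = (6.0)(11.5)(8.0) = 552.0 J = 0.552 kJ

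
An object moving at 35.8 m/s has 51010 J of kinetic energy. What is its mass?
m = 2·KE/v² = 2·51010/(35.8)² = 79.6 kg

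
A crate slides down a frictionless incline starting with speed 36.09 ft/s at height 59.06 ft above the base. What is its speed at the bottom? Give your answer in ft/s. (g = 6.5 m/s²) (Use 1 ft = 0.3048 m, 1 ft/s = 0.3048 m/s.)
Convert to SI: v₀ = 11.0002 m/s, h = 18.0015 m
½mv₀² + mgh = ½mv² ⇒ v = √(v₀² + 2gh) = √(11.0002² + 2·6.5·18.0015) = 18.8421 m/s = 61.82 ft/s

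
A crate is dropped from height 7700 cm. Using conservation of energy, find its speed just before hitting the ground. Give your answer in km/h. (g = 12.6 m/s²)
Convert to SI: h = 77.0 m
mgh = ½mv² ⇒ v = √(2gh) = √(2·12.6·77.0) = 44.05 m/s = 158.6 km/h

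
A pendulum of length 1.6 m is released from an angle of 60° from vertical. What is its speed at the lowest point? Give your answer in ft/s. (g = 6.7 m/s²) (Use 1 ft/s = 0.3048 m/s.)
h = L(1 − cosθ) = 1.6(1 − cos60°) = 0.8 m
v = √(2gh) = √(2·6.7·0.8) = 3.27414 m/s = 10.74 ft/s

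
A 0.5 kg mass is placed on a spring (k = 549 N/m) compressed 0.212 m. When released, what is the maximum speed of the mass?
½kx² = ½mv² ⇒ v = x√(k/m) = (0.212)√(549/0.5) = 7.025 m/s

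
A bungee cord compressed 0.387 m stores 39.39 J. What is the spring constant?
k = 2·PE/x² = 2·39.39/(0.387)² = 526.0 N/m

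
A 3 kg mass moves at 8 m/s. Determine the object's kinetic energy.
KE = ½mv² = ½(3)(8)² = 96.0 J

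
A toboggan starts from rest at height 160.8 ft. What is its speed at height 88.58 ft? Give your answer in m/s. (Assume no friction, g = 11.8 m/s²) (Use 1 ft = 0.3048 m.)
Convert to SI: h₁−h₂ = 22.0127 m
mgh₁ = mgh₂ + ½mv² ⇒ v = √(2g(h₁−h₂)) = √(2·11.8·22.0127) = 22.79 m/s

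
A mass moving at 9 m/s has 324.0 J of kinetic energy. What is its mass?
m = 2·KE/v² = 2·324.0/(9)² = 8.0 kg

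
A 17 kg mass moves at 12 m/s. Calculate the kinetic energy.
KE = ½mv² = ½(17)(12)² = 1224.0 J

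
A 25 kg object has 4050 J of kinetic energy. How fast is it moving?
v = √(2·KE/m) = √(2·4050/25) = 18.0 m/s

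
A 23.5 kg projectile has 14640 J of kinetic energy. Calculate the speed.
v = √(2·KE/m) = √(2·14640/23.5) = 35.3 m/s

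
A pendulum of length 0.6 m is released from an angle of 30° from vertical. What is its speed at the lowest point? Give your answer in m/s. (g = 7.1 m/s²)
h = L(1 − cosθ) = 0.6(1 − cos30°) = 0.0803848 m
v = √(2gh) = √(2·7.1·0.0803848) = 1.068 m/s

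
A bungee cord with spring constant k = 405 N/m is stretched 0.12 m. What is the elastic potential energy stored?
PE = ½kx² = ½(405)(0.12)² = 2.916 J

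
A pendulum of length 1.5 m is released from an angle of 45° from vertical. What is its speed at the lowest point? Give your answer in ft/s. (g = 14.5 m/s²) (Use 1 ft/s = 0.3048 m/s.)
h = L(1 − cosθ) = 1.5(1 − cos45°) = 0.43934 m
v = √(2gh) = √(2·14.5·0.43934) = 3.56943 m/s = 11.71 ft/s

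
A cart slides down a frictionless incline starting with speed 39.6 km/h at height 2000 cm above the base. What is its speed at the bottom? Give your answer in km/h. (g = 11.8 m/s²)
Convert to SI: v₀ = 11.0 m/s, h = 20.0 m
½mv₀² + mgh = ½mv² ⇒ v = √(v₀² + 2gh) = √(11.0² + 2·11.8·20.0) = 24.3516 m/s = 87.67 km/h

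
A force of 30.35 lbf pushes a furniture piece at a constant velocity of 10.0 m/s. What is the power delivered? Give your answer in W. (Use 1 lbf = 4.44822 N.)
Convert to SI: F = 135.003 N, v = 10.0 m/s
P = Fv = (135.003)(10.0) = 1350 W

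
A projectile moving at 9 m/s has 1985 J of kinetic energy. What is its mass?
m = 2·KE/v² = 2·1985/(9)² = 49.01 kg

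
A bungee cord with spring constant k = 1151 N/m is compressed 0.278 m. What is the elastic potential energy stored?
PE = ½kx² = ½(1151)(0.278)² = 44.48 J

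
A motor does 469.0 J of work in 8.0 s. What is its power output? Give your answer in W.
P = W/t = 469.0/8.0 = 58.63 W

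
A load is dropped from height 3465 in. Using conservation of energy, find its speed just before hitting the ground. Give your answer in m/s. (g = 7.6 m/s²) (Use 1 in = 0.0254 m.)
Convert to SI: h = 88.011 m
mgh = ½mv² ⇒ v = √(2gh) = √(2·7.6·88.011) = 36.58 m/s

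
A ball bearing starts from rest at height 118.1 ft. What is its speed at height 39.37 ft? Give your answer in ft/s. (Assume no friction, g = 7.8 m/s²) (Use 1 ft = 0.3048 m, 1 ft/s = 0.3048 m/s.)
Convert to SI: h₁−h₂ = 23.9969 m
mgh₁ = mgh₂ + ½mv² ⇒ v = √(2g(h₁−h₂)) = √(2·7.8·23.9969) = 19.3482 m/s = 63.48 ft/s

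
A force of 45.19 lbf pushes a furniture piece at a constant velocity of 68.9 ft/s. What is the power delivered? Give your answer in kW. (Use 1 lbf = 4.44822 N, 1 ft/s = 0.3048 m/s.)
Convert to SI: F = 201.015 N, v = 21.0007 m/s
P = Fv = (201.015)(21.0007) = 4221.46 W = 4.221 kW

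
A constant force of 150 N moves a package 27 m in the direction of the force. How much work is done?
W = F·d = (150)(27) = 4050 J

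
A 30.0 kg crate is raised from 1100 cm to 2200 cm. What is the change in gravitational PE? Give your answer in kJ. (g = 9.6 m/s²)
Convert to SI: m = 30.0 kg, Δh = 11.0 m
ΔPE = mgΔh = (30.0)(9.6)(11.0) = 3168.0 J = 3.168 kJ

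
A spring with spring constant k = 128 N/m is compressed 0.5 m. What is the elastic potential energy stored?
PE = ½kx² = ½(128)(0.5)² = 16.0 J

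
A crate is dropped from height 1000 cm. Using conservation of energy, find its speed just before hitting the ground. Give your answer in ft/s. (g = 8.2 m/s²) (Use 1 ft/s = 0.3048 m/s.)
Convert to SI: h = 10.0 m
mgh = ½mv² ⇒ v = √(2gh) = √(2·8.2·10.0) = 12.8062 m/s = 42.02 ft/s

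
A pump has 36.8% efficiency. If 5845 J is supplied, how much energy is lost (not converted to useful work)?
W_lost = W_in(1 − η) = 5845·(1 − 0.368) = 3694 J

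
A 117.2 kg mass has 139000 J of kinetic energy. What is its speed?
v = √(2·KE/m) = √(2·139000/117.2) = 48.7 m/s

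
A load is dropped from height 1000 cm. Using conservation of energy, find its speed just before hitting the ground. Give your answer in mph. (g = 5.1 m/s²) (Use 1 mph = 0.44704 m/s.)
Convert to SI: h = 10.0 m
mgh = ½mv² ⇒ v = √(2gh) = √(2·5.1·10.0) = 10.0995 m/s = 22.59 mph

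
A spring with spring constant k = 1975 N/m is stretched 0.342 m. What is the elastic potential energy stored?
PE = ½kx² = ½(1975)(0.342)² = 115.5 J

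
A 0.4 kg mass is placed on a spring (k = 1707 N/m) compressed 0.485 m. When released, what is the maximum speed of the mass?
½kx² = ½mv² ⇒ v = x√(k/m) = (0.485)√(1707/0.4) = 31.68 m/s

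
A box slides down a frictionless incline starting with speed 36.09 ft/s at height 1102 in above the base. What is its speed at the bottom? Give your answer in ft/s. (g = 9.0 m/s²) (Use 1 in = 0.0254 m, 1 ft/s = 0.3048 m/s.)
Convert to SI: v₀ = 11.0002 m/s, h = 27.9908 m
½mv₀² + mgh = ½mv² ⇒ v = √(v₀² + 2gh) = √(11.0002² + 2·9.0·27.9908) = 24.9968 m/s = 82.01 ft/s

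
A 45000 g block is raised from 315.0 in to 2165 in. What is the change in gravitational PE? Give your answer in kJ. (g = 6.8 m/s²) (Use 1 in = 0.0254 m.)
Convert to SI: m = 45.0 kg, Δh = 46.99 m
ΔPE = mgΔh = (45.0)(6.8)(46.99) = 14378.9 J = 14.38 kJ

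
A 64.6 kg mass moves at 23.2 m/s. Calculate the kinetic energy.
KE = ½mv² = ½(64.6)(23.2)² = 17390 J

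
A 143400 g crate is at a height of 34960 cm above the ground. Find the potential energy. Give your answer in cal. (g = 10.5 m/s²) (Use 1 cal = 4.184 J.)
Convert to SI: m = 143.4 kg, h = 349.6 m
PE = mgh = (143.4)(10.5)(349.6) = 526393 J = 125800 cal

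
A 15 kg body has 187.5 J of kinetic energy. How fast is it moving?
v = √(2·KE/m) = √(2·187.5/15) = 5.0 m/s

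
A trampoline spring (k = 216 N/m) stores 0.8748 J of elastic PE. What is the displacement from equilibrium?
x = √(2·PE/k) = √(2·0.8748/216) = 0.09 m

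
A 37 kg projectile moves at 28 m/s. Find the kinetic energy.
KE = ½mv² = ½(37)(28)² = 14504.0 J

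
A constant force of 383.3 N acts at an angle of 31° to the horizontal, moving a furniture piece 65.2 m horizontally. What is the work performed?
W = F·d·cosθ = (383.3)(65.2)cos(31°) = 21420 J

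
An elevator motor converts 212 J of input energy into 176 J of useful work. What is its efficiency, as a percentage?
η = W_out/W_in = 176/212 = 83.02%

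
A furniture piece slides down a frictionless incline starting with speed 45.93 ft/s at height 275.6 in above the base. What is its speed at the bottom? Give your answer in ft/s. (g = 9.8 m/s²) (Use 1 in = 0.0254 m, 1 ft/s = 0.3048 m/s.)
Convert to SI: v₀ = 13.9995 m/s, h = 7.00024 m
½mv₀² + mgh = ½mv² ⇒ v = √(v₀² + 2gh) = √(13.9995² + 2·9.8·7.00024) = 18.2535 m/s = 59.89 ft/s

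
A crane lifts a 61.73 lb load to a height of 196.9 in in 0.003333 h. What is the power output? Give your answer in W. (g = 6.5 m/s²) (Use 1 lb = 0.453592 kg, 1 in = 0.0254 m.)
Convert to SI: m = 28.0002 kg, h = 5.00126 m, t = 11.9988 s
P = mgh/t = (28.0002)(6.5)(5.00126)/11.9988 = 75.86 W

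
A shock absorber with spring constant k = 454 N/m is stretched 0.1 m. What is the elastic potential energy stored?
PE = ½kx² = ½(454)(0.1)² = 2.27 J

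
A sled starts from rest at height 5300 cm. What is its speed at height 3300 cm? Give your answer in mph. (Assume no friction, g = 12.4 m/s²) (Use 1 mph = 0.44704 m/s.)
Convert to SI: h₁−h₂ = 20.0 m
mgh₁ = mgh₂ + ½mv² ⇒ v = √(2g(h₁−h₂)) = √(2·12.4·20.0) = 22.2711 m/s = 49.82 mph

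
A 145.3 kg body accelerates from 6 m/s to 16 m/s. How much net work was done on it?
W = ΔKE = ½m(v₂² − v₁²) = ½(145.3)(16² − 6²) = 15983.0 J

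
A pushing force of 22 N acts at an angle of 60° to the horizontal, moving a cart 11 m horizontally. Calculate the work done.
W = F·d·cosθ = (22)(11)cos(60°) = 121.0 J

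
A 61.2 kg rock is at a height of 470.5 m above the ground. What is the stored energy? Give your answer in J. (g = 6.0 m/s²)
PE = mgh = (61.2)(6.0)(470.5) = 172800 J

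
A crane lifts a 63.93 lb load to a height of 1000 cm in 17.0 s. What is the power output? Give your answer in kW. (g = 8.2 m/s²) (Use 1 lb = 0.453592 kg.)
Convert to SI: m = 28.9981 kg, h = 10.0 m, t = 17.0 s
P = mgh/t = (28.9981)(8.2)(10.0)/17.0 = 139.873 W = 0.1399 kW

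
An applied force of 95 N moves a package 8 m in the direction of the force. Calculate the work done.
W = F·d = (95)(8) = 760.0 J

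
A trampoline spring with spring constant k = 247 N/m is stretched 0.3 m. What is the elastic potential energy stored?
PE = ½kx² = ½(247)(0.3)² = 11.12 J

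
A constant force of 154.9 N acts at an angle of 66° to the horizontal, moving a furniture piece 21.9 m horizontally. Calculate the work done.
W = F·d·cosθ = (154.9)(21.9)cos(66°) = 1380 J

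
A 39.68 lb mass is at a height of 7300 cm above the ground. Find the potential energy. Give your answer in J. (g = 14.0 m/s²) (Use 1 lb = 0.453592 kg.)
Convert to SI: m = 17.9985 kg, h = 73.0 m
PE = mgh = (17.9985)(14.0)(73.0) = 18390 J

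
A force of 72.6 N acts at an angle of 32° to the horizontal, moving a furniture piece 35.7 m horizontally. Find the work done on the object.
W = F·d·cosθ = (72.6)(35.7)cos(32°) = 2198 J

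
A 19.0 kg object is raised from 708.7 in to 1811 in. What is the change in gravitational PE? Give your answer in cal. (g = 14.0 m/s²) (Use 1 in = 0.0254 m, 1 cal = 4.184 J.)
Convert to SI: m = 19.0 kg, Δh = 27.9984 m
ΔPE = mgΔh = (19.0)(14.0)(27.9984) = 7447.58 J = 1780 cal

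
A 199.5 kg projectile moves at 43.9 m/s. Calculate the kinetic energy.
KE = ½mv² = ½(199.5)(43.9)² = 192200 J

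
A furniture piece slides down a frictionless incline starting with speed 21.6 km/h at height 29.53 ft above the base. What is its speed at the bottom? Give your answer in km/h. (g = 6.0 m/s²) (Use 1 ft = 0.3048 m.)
Convert to SI: v₀ = 6.0 m/s, h = 9.00074 m
½mv₀² + mgh = ½mv² ⇒ v = √(v₀² + 2gh) = √(6.0² + 2·6.0·9.00074) = 12.0004 m/s = 43.2 km/h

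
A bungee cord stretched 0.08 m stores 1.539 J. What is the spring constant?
k = 2·PE/x² = 2·1.539/(0.08)² = 480.9 N/m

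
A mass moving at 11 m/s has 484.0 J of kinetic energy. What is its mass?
m = 2·KE/v² = 2·484.0/(11)² = 8.0 kg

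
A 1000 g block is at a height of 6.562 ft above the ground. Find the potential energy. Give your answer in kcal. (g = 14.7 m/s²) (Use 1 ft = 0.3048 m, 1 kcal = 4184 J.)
Convert to SI: m = 1.0 kg, h = 2.0001 m
PE = mgh = (1.0)(14.7)(2.0001) = 29.4014 J = 0.007027 kcal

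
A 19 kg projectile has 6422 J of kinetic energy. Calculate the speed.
v = √(2·KE/m) = √(2·6422/19) = 26.0 m/s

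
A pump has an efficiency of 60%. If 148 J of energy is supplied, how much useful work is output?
W_out = η·W_in = 0.6·148 = 88.8 J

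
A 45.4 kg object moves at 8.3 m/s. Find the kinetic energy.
KE = ½mv² = ½(45.4)(8.3)² = 1564 J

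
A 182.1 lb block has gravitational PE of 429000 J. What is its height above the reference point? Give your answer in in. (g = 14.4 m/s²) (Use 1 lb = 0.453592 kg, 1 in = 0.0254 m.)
Convert to SI: m = 82.5991 kg, PE = 429000 J
h = PE/(mg) = 429000/(82.5991·14.4) = 360.678 m = 14200 in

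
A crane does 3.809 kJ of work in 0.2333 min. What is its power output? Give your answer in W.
Convert to SI: W = 3809.0 J, t = 13.998 s
P = W/t = 3809.0/13.998 = 272.1 W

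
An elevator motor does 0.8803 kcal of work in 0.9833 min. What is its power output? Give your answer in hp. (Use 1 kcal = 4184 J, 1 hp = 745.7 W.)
Convert to SI: W = 3683.18 J, t = 58.998 s
P = W/t = 3683.18/58.998 = 62.4288 W = 0.08372 hp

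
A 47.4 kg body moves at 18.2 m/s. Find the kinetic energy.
KE = ½mv² = ½(47.4)(18.2)² = 7850 J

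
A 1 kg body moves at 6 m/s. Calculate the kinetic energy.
KE = ½mv² = ½(1)(6)² = 18.0 J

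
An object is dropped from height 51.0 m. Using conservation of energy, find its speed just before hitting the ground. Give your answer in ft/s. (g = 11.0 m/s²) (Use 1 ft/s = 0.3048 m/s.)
mgh = ½mv² ⇒ v = √(2gh) = √(2·11.0·51.0) = 33.4963 m/s = 109.9 ft/s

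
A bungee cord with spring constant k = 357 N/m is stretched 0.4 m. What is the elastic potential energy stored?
PE = ½kx² = ½(357)(0.4)² = 28.56 J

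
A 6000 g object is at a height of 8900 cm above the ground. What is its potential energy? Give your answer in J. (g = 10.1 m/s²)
Convert to SI: m = 6.0 kg, h = 89.0 m
PE = mgh = (6.0)(10.1)(89.0) = 5393 J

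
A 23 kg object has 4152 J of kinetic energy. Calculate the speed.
v = √(2·KE/m) = √(2·4152/23) = 19.0 m/s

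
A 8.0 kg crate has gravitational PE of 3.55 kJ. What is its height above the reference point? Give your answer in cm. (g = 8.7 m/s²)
Convert to SI: m = 8.0 kg, PE = 3550.0 J
h = PE/(mg) = 3550.0/(8.0·8.7) = 51.0057 m = 5101 cm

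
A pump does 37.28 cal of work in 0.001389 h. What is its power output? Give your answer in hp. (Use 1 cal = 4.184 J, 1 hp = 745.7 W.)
Convert to SI: W = 155.98 J, t = 5.0004 s
P = W/t = 155.98/5.0004 = 31.1934 W = 0.04183 hp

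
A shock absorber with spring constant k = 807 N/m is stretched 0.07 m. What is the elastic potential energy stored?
PE = ½kx² = ½(807)(0.07)² = 1.977 J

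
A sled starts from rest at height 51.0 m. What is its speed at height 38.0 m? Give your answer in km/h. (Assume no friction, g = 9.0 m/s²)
mgh₁ = mgh₂ + ½mv² ⇒ v = √(2g(h₁−h₂)) = √(2·9.0·13.0) = 15.2971 m/s = 55.07 km/h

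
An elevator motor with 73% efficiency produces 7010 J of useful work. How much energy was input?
W_in = W_out/η = 7010/0.73 = 9603 J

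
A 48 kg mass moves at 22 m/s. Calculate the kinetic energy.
KE = ½mv² = ½(48)(22)² = 11616.0 J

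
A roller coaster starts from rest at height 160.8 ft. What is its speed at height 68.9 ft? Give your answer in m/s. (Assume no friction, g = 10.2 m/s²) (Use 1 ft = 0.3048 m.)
Convert to SI: h₁−h₂ = 28.0111 m
mgh₁ = mgh₂ + ½mv² ⇒ v = √(2g(h₁−h₂)) = √(2·10.2·28.0111) = 23.9 m/s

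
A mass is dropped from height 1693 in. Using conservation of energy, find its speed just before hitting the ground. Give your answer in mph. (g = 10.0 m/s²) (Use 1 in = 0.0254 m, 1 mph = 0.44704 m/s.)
Convert to SI: h = 43.0022 m
mgh = ½mv² ⇒ v = √(2gh) = √(2·10.0·43.0022) = 29.3265 m/s = 65.6 mph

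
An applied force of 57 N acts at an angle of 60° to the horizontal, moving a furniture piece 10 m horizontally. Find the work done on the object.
W = F·d·cosθ = (57)(10)cos(60°) = 285.0 J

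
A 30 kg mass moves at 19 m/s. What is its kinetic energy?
KE = ½mv² = ½(30)(19)² = 5415.0 J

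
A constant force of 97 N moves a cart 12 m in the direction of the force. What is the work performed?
W = F·d = (97)(12) = 1164 J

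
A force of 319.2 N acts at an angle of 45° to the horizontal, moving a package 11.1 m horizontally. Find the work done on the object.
W = F·d·cosθ = (319.2)(11.1)cos(45°) = 2505 J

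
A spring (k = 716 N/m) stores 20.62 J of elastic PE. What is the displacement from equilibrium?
x = √(2·PE/k) = √(2·20.62/716) = 0.24 m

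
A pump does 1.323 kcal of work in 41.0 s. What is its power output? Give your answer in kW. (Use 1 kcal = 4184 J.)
Convert to SI: W = 5535.43 J, t = 41.0 s
P = W/t = 5535.43/41.0 = 135.011 W = 0.135 kW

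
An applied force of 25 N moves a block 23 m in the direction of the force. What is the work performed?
W = F·d = (25)(23) = 575.0 J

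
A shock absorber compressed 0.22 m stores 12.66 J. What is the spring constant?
k = 2·PE/x² = 2·12.66/(0.22)² = 523.1 N/m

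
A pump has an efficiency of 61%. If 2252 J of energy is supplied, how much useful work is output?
W_out = η·W_in = 0.61·2252 = 1373.72 J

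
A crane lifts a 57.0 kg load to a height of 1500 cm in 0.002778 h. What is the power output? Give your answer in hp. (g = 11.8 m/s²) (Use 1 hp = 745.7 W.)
Convert to SI: m = 57.0 kg, h = 15.0 m, t = 10.0008 s
P = mgh/t = (57.0)(11.8)(15.0)/10.0008 = 1008.82 W = 1.353 hp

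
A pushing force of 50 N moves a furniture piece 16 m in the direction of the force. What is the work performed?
W = F·d = (50)(16) = 800.0 J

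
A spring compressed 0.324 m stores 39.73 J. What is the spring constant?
k = 2·PE/x² = 2·39.73/(0.324)² = 756.9 N/m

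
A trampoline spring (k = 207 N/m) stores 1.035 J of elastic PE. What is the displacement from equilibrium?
x = √(2·PE/k) = √(2·1.035/207) = 0.1 m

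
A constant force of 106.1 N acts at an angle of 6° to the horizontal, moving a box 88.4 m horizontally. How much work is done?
W = F·d·cosθ = (106.1)(88.4)cos(6°) = 9328 J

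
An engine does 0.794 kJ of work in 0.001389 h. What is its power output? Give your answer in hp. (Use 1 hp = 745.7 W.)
Convert to SI: W = 794.0 J, t = 5.0004 s
P = W/t = 794.0/5.0004 = 158.787 W = 0.2129 hp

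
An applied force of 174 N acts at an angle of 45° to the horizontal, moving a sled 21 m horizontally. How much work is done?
W = F·d·cosθ = (174)(21)cos(45°) = 2584 J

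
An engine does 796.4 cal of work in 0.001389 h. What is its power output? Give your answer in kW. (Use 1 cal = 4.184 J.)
Convert to SI: W = 3332.14 J, t = 5.0004 s
P = W/t = 3332.14/5.0004 = 666.374 W = 0.6664 kW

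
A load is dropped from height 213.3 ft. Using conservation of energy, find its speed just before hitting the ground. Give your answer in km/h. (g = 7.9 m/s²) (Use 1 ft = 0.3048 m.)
Convert to SI: h = 65.0138 m
mgh = ½mv² ⇒ v = √(2gh) = √(2·7.9·65.0138) = 32.0503 m/s = 115.4 km/h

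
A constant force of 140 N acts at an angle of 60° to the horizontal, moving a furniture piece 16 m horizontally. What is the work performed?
W = F·d·cosθ = (140)(16)cos(60°) = 1120 J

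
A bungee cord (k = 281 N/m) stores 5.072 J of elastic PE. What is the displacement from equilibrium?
x = √(2·PE/k) = √(2·5.072/281) = 0.19 m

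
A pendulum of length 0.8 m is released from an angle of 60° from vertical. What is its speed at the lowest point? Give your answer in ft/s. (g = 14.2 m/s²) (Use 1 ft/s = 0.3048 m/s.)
h = L(1 − cosθ) = 0.8(1 − cos60°) = 0.4 m
v = √(2gh) = √(2·14.2·0.4) = 3.37046 m/s = 11.06 ft/s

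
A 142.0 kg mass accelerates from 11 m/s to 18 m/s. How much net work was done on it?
W = ΔKE = ½m(v₂² − v₁²) = ½(142.0)(18² − 11²) = 14413.0 J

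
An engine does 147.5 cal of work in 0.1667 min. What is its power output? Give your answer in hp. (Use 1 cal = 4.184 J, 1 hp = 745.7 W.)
Convert to SI: W = 617.14 J, t = 10.002 s
P = W/t = 617.14/10.002 = 61.7017 W = 0.08274 hp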